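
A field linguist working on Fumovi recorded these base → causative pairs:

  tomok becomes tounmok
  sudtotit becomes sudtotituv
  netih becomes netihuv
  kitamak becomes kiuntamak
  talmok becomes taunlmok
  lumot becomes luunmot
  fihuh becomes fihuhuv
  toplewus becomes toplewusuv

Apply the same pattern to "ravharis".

sudtotit and lumot both end in -t yet inflect differently (sudtotituv, luunmot), so the final letter is not what conditions the rule; the last vowel is.
"ravharis" has last vowel 'i'. The stems whose last vowel is 'i' (sudtotit → sudtotituv, netih → netihuv) add -uv.
So ravharis → ravharisuv.

ravharisuv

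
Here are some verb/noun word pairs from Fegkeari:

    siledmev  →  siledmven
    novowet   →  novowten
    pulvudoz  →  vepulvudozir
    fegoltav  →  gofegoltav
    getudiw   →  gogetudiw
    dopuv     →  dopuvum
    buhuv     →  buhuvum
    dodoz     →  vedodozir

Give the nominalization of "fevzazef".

fevzazfen

"fevzazef" has last vowel 'e'. The stems whose last vowel is 'e' (novowet → novowten, siledmev → siledmven) delete the last vowel and add -en.
The other patterns: stems whose last vowel is 'a' or 'i' add the prefix go-; stems whose last vowel is 'o' add ve- … -ir around the stem; stems whose last vowel is 'u' add -um.
So fevzazef → fevzazfen.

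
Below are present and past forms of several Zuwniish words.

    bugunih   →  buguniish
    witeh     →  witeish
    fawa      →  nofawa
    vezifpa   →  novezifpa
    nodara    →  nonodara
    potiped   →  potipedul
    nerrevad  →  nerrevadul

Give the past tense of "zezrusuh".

"zezrusuh" ends in -h. The stems ending in -h (bugunih → buguniish, witeh → witeish) drop the final letter and add -ish.
The other patterns: stems ending in -a add the prefix no-; stems ending in -d add -ul.
So zezrusuh → zezrusuish.

zezrusuish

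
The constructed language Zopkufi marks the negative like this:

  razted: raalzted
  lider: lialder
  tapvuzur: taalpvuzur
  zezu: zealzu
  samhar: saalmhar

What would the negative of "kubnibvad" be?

kualbnibvad

Every pair shown (razted → raalzted, lider → lialder, tapvuzur → taalpvuzur, …) follows the same rule: insert -al- after the first vowel.
So kubnibvad → kualbnibvad.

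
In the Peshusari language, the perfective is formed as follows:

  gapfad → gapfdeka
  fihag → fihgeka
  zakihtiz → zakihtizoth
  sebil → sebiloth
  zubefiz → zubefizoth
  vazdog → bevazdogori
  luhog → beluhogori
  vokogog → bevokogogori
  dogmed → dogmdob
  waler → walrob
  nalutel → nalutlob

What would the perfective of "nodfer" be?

nodfrob

fihag and vazdog both end in -g yet inflect differently (fihgeka, bevazdogori), so the final letter is not what conditions the rule; the last vowel is.
"nodfer" has last vowel 'e'. The stems whose last vowel is 'e' (dogmed → dogmdob, waler → walrob, nalutel → nalutlob) delete the last vowel and add -ob.
So nodfer → nodfrob.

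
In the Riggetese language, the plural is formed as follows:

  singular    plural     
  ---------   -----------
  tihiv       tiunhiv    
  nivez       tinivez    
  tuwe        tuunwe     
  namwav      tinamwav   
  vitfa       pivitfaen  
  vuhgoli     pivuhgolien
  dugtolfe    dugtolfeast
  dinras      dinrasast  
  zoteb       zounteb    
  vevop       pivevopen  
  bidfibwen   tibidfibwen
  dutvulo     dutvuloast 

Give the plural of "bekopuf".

tuwe and dugtolfe both end in -e yet inflect differently (tuunwe, dugtolfeast), so the final letter is not what conditions the rule; the first letter is.
"bekopuf" begins with b-. The one such stem in the data (bidfibwen → tibidfibwen) adds the prefix ti-, so the same rule applies.
The other patterns: stems beginning with t- or z- insert -un- after the first vowel; stems beginning with d- add -ast; stems beginning with v- add pi- … -en around the stem.
So bekopuf → tibekopuf.

tibekopuf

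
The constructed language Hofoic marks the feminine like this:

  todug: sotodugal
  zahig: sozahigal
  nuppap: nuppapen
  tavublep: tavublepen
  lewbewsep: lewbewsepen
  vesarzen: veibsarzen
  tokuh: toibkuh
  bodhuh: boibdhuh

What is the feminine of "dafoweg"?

tavublep and vesarzen both have last vowel 'e' yet inflect differently (tavublepen, veibsarzen), so the last vowel is not what conditions the rule; the final letter is.
"dafoweg" ends in -g. The stems ending in -g (todug → sotodugal, zahig → sozahigal) add so- … -al around the stem.
The other patterns: stems ending in -p add -en; stems ending in -h or -n insert -ib- after the first vowel.
So dafoweg → sodafowegal.

sodafowegal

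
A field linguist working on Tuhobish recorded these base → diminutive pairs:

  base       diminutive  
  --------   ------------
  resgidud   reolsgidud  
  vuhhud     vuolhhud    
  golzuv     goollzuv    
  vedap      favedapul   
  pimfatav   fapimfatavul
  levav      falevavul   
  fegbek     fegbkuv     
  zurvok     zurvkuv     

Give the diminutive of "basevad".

"basevad" has last vowel 'a'. The stems whose last vowel is 'a' (vedap → favedapul, pimfatav → fapimfatavul, levav → falevavul) add fa- … -ul around the stem.
The other patterns: stems whose last vowel is 'u' insert -ol- after the first vowel; stems whose last vowel is 'e' or 'o' delete the last vowel and add -uv.
So basevad → fabasevadul.

fabasevadul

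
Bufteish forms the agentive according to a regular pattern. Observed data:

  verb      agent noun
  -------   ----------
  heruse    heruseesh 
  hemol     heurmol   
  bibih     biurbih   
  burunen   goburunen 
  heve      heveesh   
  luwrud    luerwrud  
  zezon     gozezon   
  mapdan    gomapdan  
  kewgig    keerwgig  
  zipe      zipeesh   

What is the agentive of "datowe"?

datoweesh

heruse and burunen both have last vowel 'e' yet inflect differently (heruseesh, goburunen), so the last vowel is not what conditions the rule; the final letter is.
"datowe" ends in -e. The stems ending in -e (heruse → heruseesh, heve → heveesh, zipe → zipeesh) add -esh.
So datowe → datoweesh.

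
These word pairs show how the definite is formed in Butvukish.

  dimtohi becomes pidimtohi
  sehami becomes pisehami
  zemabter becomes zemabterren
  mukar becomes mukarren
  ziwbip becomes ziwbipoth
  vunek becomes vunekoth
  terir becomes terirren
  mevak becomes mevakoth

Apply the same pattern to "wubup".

"wubup" ends in -p. The one such stem in the data (ziwbip → ziwbipoth) adds -oth, so the same rule applies.
The other patterns: stems ending in -i add the prefix pi-; stems ending in -r double the final consonant and add -en.
So wubup → wubupoth.

wubupoth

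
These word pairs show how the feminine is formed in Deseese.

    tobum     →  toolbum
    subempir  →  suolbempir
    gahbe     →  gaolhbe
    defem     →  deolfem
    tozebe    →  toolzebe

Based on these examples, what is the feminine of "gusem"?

guolsem

Every pair shown (tobum → toolbum, subempir → suolbempir, gahbe → gaolhbe, …) follows the same rule: insert -ol- after the first vowel.
So gusem → guolsem.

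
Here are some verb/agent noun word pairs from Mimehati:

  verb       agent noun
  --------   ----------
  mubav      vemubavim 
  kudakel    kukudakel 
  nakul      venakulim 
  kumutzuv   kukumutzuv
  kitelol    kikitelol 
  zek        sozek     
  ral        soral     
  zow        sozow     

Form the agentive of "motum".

vemotumim

ral and nakul both end in -l yet inflect differently (soral, venakulim), so the final letter is not what conditions the rule; the number of vowels is.
"motum" has 2 vowels. The stems with 2 vowels (nakul → venakulim, mubav → vemubavim) add ve- … -im around the stem.
So motum → vemotumim.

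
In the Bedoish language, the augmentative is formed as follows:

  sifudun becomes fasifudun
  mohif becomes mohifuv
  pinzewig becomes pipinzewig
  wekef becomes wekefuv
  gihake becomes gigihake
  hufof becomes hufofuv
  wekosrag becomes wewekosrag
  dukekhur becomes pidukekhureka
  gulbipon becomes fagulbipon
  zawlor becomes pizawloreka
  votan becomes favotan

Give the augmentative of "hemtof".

gulbipon and hufof both have last vowel 'o' yet inflect differently (fagulbipon, hufofuv), so the last vowel is not what conditions the rule; the final letter is.
"hemtof" ends in -f. The stems ending in -f (mohif → mohifuv, wekef → wekefuv, hufof → hufofuv) add -uv.
So hemtof → hemtofuv.

hemtofuv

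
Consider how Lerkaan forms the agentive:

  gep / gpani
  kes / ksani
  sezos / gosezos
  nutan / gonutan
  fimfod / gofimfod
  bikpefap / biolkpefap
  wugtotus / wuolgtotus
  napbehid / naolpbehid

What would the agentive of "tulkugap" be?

tuollkugap

kes and sezos both end in -s yet inflect differently (ksani, gosezos), so the final letter is not what conditions the rule; the number of vowels is.
"tulkugap" has 3 vowels. The stems with 3 vowels (bikpefap → biolkpefap, wugtotus → wuolgtotus, napbehid → naolpbehid) insert -ol- after the first vowel.
The other patterns: stems with 1 vowel delete the last vowel and add -ani; stems with 2 vowels add the prefix go-.
So tulkugap → tuollkugap.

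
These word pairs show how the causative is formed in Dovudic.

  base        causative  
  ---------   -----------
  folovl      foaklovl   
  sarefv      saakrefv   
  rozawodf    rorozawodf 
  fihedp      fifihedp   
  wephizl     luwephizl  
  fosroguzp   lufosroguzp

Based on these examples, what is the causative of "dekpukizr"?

fihedp and fosroguzp both end in -p yet inflect differently (fifihedp, lufosroguzp), so the final letter is not what conditions the rule; the second-to-last letter is.
"dekpukizr" has second-to-last letter 'z'. The stems whose second-to-last letter is 'z' (wephizl → luwephizl, fosroguzp → lufosroguzp) add the prefix lu-.
The other patterns: stems whose second-to-last letter is 'd' repeat the first consonant+vowel as a prefix; stems whose second-to-last letter is 'f' or 'v' insert -ak- after the first vowel.
So dekpukizr → ludekpukizr.

ludekpukizr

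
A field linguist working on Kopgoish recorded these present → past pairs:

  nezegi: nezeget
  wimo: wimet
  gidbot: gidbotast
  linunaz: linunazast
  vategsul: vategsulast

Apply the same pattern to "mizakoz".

wimo and gidbot both have last vowel 'o' yet inflect differently (wimet, gidbotast), so the last vowel is not what conditions the rule; whether the stem ends in a vowel or a consonant is.
"mizakoz" ends in a consonant. The stems ending in a consonant (gidbot → gidbotast, linunaz → linunazast, vategsul → vategsulast) add -ast.
So mizakoz → mizakozast.

mizakozast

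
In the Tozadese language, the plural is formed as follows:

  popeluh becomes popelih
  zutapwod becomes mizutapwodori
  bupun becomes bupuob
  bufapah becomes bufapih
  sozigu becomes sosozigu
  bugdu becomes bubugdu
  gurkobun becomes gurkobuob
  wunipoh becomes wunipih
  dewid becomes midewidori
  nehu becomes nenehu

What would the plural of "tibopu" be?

zutapwod and wunipoh both have last vowel 'o' yet inflect differently (mizutapwodori, wunipih), so the last vowel is not what conditions the rule; the final letter is.
"tibopu" ends in -u. The stems ending in -u (bugdu → bubugdu, nehu → nenehu, sozigu → sosozigu) repeat the first consonant+vowel as a prefix.
The other patterns: stems ending in -d add mi- … -ori around the stem; stems ending in -h change the last vowel to 'i'; stems ending in -n drop the final letter and add -ob.
So tibopu → titibopu.

titibopu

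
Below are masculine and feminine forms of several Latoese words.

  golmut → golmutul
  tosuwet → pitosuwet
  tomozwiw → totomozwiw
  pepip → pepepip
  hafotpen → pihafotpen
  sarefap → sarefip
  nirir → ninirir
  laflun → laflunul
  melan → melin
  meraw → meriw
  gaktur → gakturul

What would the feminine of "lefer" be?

pilefer

nirir and gaktur both end in -r yet inflect differently (ninirir, gakturul), so the final letter is not what conditions the rule; the last vowel is.
"lefer" has last vowel 'e'. The stems whose last vowel is 'e' (tosuwet → pitosuwet, hafotpen → pihafotpen) add the prefix pi-.
The other patterns: stems whose last vowel is 'i' repeat the first consonant+vowel as a prefix; stems whose last vowel is 'u' add -ul; stems whose last vowel is 'a' change the last vowel to 'i'.
So lefer → pilefer.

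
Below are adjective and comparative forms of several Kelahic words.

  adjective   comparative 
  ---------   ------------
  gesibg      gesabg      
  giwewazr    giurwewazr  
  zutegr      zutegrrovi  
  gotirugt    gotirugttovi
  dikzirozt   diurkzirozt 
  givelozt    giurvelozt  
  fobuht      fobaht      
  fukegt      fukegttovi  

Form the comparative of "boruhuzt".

"boruhuzt" has second-to-last letter 'z'. The stems whose second-to-last letter is 'z' (giwewazr → giurwewazr, givelozt → giurvelozt, dikzirozt → diurkzirozt) insert -ur- after the first vowel.
The other patterns: stems whose second-to-last letter is 'g' double the final consonant and add -ovi; stems whose second-to-last letter is 'b' or 'h' change the last vowel to 'a'.
So boruhuzt → bourruhuzt.

bourruhuzt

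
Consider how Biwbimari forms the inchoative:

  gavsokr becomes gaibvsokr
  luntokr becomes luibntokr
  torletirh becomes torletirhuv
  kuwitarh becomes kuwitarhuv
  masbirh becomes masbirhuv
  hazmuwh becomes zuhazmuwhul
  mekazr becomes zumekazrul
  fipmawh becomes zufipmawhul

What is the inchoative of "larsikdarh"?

larsikdarhuv

"larsikdarh" has second-to-last letter 'r'. The stems whose second-to-last letter is 'r' (torletirh → torletirhuv, kuwitarh → kuwitarhuv, masbirh → masbirhuv) add -uv.
The other patterns: stems whose second-to-last letter is 'k' insert -ib- after the first vowel; stems whose second-to-last letter is 'w' or 'z' add zu- … -ul around the stem.
So larsikdarh → larsikdarhuv.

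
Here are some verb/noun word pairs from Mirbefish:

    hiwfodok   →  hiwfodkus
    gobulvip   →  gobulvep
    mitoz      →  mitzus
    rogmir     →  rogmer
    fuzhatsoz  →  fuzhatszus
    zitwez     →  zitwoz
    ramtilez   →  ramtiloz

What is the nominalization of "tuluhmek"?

mitoz and ramtilez both end in -z yet inflect differently (mitzus, ramtiloz), so the final letter is not what conditions the rule; the last vowel is.
"tuluhmek" has last vowel 'e'. The stems whose last vowel is 'e' (ramtilez → ramtiloz, zitwez → zitwoz) change the last vowel to 'o'.
The other patterns: stems whose last vowel is 'o' delete the last vowel and add -us; stems whose last vowel is 'i' change the last vowel to 'e'.
So tuluhmek → tuluhmok.

tuluhmok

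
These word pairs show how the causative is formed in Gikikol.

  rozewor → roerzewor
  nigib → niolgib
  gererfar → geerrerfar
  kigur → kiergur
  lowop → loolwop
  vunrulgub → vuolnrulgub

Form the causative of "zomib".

kigur and vunrulgub both have last vowel 'u' yet inflect differently (kiergur, vuolnrulgub), so the last vowel is not what conditions the rule; the final letter is.
"zomib" ends in -b. The stems ending in -b (vunrulgub → vuolnrulgub, nigib → niolgib) insert -ol- after the first vowel.
So zomib → zoolmib.

zoolmib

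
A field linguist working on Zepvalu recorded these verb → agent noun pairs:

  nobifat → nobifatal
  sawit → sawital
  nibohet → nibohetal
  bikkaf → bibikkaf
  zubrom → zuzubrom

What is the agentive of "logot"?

nobifat and bikkaf both have last vowel 'a' yet inflect differently (nobifatal, bibikkaf), so the last vowel is not what conditions the rule; the final letter is.
"logot" ends in -t. The stems ending in -t (nobifat → nobifatal, sawit → sawital, nibohet → nibohetal) add -al.
The other pattern: stems ending in -f or -m repeat the first consonant+vowel as a prefix.
So logot → logotal.

logotal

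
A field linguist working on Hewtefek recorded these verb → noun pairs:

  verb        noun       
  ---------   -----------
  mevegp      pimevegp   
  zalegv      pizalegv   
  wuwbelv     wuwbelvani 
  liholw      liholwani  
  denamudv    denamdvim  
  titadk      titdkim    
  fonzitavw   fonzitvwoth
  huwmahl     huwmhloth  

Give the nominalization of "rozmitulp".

rozmitulpani

zalegv and wuwbelv both end in -v yet inflect differently (pizalegv, wuwbelvani), so the final letter is not what conditions the rule; the second-to-last letter is.
"rozmitulp" has second-to-last letter 'l'. The stems whose second-to-last letter is 'l' (wuwbelv → wuwbelvani, liholw → liholwani) add -ani.
So rozmitulp → rozmitulpani.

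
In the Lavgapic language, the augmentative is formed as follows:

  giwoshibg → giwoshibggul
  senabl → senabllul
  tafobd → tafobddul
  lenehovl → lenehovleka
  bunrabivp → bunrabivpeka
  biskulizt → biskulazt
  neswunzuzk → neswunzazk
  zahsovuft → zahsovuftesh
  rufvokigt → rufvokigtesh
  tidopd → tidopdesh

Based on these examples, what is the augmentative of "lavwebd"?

lavwebddul

"lavwebd" has second-to-last letter 'b'. The stems whose second-to-last letter is 'b' (giwoshibg → giwoshibggul, senabl → senabllul, tafobd → tafobddul) double the final consonant and add -ul.
The other patterns: stems whose second-to-last letter is 'v' add -eka; stems whose second-to-last letter is 'z' change the last vowel to 'a'; stems whose second-to-last letter is 'f', 'g' or 'p' add -esh.
So lavwebd → lavwebddul.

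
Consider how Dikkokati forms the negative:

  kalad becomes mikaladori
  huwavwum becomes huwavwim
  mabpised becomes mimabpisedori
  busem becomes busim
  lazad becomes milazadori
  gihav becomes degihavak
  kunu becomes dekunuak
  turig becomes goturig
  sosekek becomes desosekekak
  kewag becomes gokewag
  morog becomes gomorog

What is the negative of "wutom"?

wutim

kewag and kalad both have last vowel 'a' yet inflect differently (gokewag, mikaladori), so the last vowel is not what conditions the rule; the final letter is.
"wutom" ends in -m. The stems ending in -m (busem → busim, huwavwum → huwavwim) change the last vowel to 'i'.
The other patterns: stems ending in -g add the prefix go-; stems ending in -d add mi- … -ori around the stem; stems ending in -k, -u or -v add de- … -ak around the stem.
So wutom → wutim.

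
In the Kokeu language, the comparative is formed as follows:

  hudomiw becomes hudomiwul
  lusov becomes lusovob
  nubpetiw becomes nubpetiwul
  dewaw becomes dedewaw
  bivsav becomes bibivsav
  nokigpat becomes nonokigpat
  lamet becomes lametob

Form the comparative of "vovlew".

vovlewob

nokigpat and lamet both end in -t yet inflect differently (nonokigpat, lametob), so the final letter is not what conditions the rule; the last vowel is.
"vovlew" has last vowel 'e'. The one such stem in the data (lamet → lametob) adds -ob, so the same rule applies.
So vovlew → vovlewob.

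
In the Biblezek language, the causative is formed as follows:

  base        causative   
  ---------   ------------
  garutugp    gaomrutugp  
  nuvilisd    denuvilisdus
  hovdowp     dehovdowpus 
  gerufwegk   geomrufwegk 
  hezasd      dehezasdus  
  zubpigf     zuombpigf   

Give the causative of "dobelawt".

garutugp and hovdowp both end in -p yet inflect differently (gaomrutugp, dehovdowpus), so the final letter is not what conditions the rule; the second-to-last letter is.
"dobelawt" has second-to-last letter 'w'. The one such stem in the data (hovdowp → dehovdowpus) adds de- … -us around the stem, so the same rule applies.
The other pattern: stems whose second-to-last letter is 'g' insert -om- after the first vowel.
So dobelawt → dedobelawtus.

dedobelawtus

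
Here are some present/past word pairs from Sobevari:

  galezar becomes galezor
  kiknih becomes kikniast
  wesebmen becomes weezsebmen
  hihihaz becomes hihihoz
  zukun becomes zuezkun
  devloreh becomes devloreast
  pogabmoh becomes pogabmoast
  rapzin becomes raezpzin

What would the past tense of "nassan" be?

naezssan

devloreh and wesebmen both have last vowel 'e' yet inflect differently (devloreast, weezsebmen), so the last vowel is not what conditions the rule; the final letter is.
"nassan" ends in -n. The stems ending in -n (wesebmen → weezsebmen, zukun → zuezkun, rapzin → raezpzin) insert -ez- after the first vowel.
So nassan → naezssan.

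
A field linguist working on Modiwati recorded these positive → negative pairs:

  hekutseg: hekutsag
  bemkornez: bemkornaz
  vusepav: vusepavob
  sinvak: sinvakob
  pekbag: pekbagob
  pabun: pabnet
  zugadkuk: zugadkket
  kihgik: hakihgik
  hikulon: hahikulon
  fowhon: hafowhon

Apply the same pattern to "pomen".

"pomen" has last vowel 'e'. The stems whose last vowel is 'e' (hekutseg → hekutsag, bemkornez → bemkornaz) change the last vowel to 'a'.
So pomen → poman.

poman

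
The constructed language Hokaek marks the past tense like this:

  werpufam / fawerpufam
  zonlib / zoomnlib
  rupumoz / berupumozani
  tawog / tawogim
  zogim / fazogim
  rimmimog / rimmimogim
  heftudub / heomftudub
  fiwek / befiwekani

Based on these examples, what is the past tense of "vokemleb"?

voomkemleb

"vokemleb" ends in -b. The stems ending in -b (zonlib → zoomnlib, heftudub → heomftudub) insert -om- after the first vowel.
The other patterns: stems ending in -m add the prefix fa-; stems ending in -g add -im; stems ending in -k or -z add be- … -ani around the stem.
So vokemleb → voomkemleb.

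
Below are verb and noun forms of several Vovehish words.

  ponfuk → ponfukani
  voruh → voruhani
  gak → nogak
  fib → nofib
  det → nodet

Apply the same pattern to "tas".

ponfuk and gak both end in -k yet inflect differently (ponfukani, nogak), so the final letter is not what conditions the rule; the number of vowels is.
"tas" has 1 vowel. The stems with 1 vowel (gak → nogak, fib → nofib, det → nodet) add the prefix no-.
So tas → notas.

notas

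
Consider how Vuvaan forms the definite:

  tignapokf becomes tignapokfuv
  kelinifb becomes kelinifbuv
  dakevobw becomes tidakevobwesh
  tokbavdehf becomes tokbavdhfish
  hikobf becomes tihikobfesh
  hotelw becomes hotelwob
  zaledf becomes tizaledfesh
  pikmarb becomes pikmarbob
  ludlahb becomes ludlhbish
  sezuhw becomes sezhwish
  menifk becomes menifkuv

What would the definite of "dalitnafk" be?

tignapokf and tokbavdehf both end in -f yet inflect differently (tignapokfuv, tokbavdhfish), so the final letter is not what conditions the rule; the second-to-last letter is.
"dalitnafk" has second-to-last letter 'f'. The stems whose second-to-last letter is 'f' (menifk → menifkuv, kelinifb → kelinifbuv) add -uv.
The other patterns: stems whose second-to-last letter is 'h' delete the last vowel and add -ish; stems whose second-to-last letter is 'b' or 'd' add ti- … -esh around the stem; stems whose second-to-last letter is 'l' or 'r' add -ob.
So dalitnafk → dalitnafkuv.

dalitnafkuv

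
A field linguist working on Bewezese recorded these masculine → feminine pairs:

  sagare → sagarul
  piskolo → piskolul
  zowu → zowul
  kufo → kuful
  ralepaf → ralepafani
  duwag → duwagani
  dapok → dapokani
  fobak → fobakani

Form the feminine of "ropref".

"ropref" ends in a consonant. The stems ending in a consonant (ralepaf → ralepafani, duwag → duwagani, dapok → dapokani) add -ani.
The other pattern: stems ending in a vowel drop the final letter and add -ul.
So ropref → roprefani.

roprefani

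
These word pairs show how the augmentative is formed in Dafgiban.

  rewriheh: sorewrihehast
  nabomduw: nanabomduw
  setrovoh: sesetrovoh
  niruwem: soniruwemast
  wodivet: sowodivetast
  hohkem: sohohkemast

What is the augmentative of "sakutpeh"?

sosakutpehast

"sakutpeh" has last vowel 'e'. The stems whose last vowel is 'e' (hohkem → sohohkemast, wodivet → sowodivetast, rewriheh → sorewrihehast) add so- … -ast around the stem.
So sakutpeh → sosakutpehast.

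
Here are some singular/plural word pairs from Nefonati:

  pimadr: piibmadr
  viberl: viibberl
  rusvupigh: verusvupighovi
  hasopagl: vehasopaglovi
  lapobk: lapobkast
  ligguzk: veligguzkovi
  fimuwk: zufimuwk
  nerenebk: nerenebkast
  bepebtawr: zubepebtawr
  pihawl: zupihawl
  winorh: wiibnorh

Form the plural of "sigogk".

vesigogkovi

"sigogk" has second-to-last letter 'g'. The stems whose second-to-last letter is 'g' (rusvupigh → verusvupighovi, hasopagl → vehasopaglovi) add ve- … -ovi around the stem.
So sigogk → vesigogkovi.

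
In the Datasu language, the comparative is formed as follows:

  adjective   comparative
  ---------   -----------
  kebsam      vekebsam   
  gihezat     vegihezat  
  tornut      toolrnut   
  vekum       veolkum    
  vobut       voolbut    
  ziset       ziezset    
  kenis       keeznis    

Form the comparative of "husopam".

gihezat and tornut both end in -t yet inflect differently (vegihezat, toolrnut), so the final letter is not what conditions the rule; the last vowel is.
"husopam" has last vowel 'a'. The stems whose last vowel is 'a' (kebsam → vekebsam, gihezat → vegihezat) add the prefix ve-.
The other patterns: stems whose last vowel is 'u' insert -ol- after the first vowel; stems whose last vowel is 'e' or 'i' insert -ez- after the first vowel.
So husopam → vehusopam.

vehusopam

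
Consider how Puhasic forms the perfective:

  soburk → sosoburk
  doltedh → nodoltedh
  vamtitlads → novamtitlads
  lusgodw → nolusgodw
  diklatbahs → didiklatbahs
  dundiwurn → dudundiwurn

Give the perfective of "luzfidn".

"luzfidn" has second-to-last letter 'd'. The stems whose second-to-last letter is 'd' (lusgodw → nolusgodw, doltedh → nodoltedh, vamtitlads → novamtitlads) add the prefix no-.
The other pattern: stems whose second-to-last letter is 'h' or 'r' repeat the first consonant+vowel as a prefix.
So luzfidn → noluzfidn.

noluzfidn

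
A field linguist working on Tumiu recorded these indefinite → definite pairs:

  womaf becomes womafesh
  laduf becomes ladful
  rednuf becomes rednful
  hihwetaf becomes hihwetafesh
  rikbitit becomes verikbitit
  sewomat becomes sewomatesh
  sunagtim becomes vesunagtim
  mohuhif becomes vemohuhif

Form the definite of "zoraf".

mohuhif and hihwetaf both end in -f yet inflect differently (vemohuhif, hihwetafesh), so the final letter is not what conditions the rule; the last vowel is.
"zoraf" has last vowel 'a'. The stems whose last vowel is 'a' (hihwetaf → hihwetafesh, womaf → womafesh, sewomat → sewomatesh) add -esh.
So zoraf → zorafesh.

zorafesh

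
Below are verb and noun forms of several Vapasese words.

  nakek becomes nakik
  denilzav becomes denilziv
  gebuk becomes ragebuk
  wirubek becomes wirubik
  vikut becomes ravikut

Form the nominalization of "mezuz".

gebuk and nakek both end in -k yet inflect differently (ragebuk, nakik), so the final letter is not what conditions the rule; the last vowel is.
"mezuz" has last vowel 'u'. The stems whose last vowel is 'u' (vikut → ravikut, gebuk → ragebuk) add the prefix ra-.
So mezuz → ramezuz.

ramezuz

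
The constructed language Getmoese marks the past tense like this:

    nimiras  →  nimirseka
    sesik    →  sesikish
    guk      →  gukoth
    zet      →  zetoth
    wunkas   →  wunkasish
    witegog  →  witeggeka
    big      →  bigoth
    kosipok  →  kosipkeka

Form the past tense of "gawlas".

guk and sesik both end in -k yet inflect differently (gukoth, sesikish), so the final letter is not what conditions the rule; the number of vowels is.
"gawlas" has 2 vowels. The stems with 2 vowels (sesik → sesikish, wunkas → wunkasish) add -ish.
The other patterns: stems with 1 vowel add -oth; stems with 3 vowels delete the last vowel and add -eka.
So gawlas → gawlasish.

gawlasish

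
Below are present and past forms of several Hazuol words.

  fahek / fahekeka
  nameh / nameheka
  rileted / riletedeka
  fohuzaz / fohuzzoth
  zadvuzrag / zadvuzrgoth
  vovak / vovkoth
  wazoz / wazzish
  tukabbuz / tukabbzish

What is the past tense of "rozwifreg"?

"rozwifreg" has last vowel 'e'. The stems whose last vowel is 'e' (fahek → fahekeka, nameh → nameheka, rileted → riletedeka) add -eka.
The other patterns: stems whose last vowel is 'a' delete the last vowel and add -oth; stems whose last vowel is 'o' or 'u' delete the last vowel and add -ish.
So rozwifreg → rozwifregeka.

rozwifregeka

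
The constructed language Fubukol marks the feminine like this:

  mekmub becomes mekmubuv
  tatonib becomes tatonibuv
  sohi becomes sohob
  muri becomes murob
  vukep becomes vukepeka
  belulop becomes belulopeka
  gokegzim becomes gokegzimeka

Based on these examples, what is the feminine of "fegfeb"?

fegfebuv

"fegfeb" ends in -b. The stems ending in -b (mekmub → mekmubuv, tatonib → tatonibuv) add -uv.
The other patterns: stems ending in -i drop the final letter and add -ob; stems ending in -m or -p add -eka.
So fegfeb → fegfebuv.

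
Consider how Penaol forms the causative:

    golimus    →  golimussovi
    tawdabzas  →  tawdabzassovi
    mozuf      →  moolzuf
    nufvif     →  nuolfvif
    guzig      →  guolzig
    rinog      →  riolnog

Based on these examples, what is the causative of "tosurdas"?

tosurdassovi

golimus and mozuf both have last vowel 'u' yet inflect differently (golimussovi, moolzuf), so the last vowel is not what conditions the rule; the final letter is.
"tosurdas" ends in -s. The stems ending in -s (golimus → golimussovi, tawdabzas → tawdabzassovi) double the final consonant and add -ovi.
The other pattern: stems ending in -f or -g insert -ol- after the first vowel.
So tosurdas → tosurdassovi.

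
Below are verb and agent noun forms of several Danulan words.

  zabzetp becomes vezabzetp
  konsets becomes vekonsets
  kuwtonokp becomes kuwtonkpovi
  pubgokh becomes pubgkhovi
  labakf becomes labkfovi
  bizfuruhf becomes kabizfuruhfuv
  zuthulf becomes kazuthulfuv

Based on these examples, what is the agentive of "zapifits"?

"zapifits" has second-to-last letter 't'. The stems whose second-to-last letter is 't' (zabzetp → vezabzetp, konsets → vekonsets) add the prefix ve-.
The other patterns: stems whose second-to-last letter is 'k' delete the last vowel and add -ovi; stems whose second-to-last letter is 'h' or 'l' add ka- … -uv around the stem.
So zapifits → vezapifits.

vezapifits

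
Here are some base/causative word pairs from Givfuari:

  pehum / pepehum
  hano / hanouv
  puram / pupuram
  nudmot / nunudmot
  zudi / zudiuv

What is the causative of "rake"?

rakeuv

nudmot and hano both have last vowel 'o' yet inflect differently (nunudmot, hanouv), so the last vowel is not what conditions the rule; whether the stem ends in a vowel or a consonant is.
"rake" ends in a vowel. The stems ending in a vowel (zudi → zudiuv, hano → hanouv) add -uv.
The other pattern: stems ending in a consonant repeat the first consonant+vowel as a prefix.
So rake → rakeuv.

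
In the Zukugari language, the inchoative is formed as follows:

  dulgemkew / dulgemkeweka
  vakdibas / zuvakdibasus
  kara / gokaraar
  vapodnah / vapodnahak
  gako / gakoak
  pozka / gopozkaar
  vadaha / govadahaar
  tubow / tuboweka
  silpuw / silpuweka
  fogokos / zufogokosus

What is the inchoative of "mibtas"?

pozka and vapodnah both have last vowel 'a' yet inflect differently (gopozkaar, vapodnahak), so the last vowel is not what conditions the rule; the final letter is.
"mibtas" ends in -s. The stems ending in -s (vakdibas → zuvakdibasus, fogokos → zufogokosus) add zu- … -us around the stem.
So mibtas → zumibtasus.

zumibtasus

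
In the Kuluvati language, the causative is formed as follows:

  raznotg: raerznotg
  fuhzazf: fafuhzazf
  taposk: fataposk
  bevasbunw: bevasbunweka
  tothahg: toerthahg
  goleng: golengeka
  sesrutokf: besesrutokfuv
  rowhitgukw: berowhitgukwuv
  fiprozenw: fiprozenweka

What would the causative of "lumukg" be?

belumukguv

"lumukg" has second-to-last letter 'k'. The stems whose second-to-last letter is 'k' (rowhitgukw → berowhitgukwuv, sesrutokf → besesrutokfuv) add be- … -uv around the stem.
So lumukg → belumukguv.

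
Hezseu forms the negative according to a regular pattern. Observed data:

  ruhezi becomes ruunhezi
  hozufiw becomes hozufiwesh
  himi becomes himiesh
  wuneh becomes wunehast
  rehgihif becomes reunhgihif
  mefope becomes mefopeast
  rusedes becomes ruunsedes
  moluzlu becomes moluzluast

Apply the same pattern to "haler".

ruhezi and himi both end in -i yet inflect differently (ruunhezi, himiesh), so the final letter is not what conditions the rule; the first letter is.
"haler" begins with h-. The stems beginning with h- (hozufiw → hozufiwesh, himi → himiesh) add -esh.
So haler → haleresh.

haleresh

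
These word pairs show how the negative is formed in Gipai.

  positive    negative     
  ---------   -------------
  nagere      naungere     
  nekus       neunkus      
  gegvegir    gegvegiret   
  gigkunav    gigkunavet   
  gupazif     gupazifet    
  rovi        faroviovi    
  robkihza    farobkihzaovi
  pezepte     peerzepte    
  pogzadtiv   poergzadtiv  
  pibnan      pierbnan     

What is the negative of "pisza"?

piersza

nagere and pezepte both end in -e yet inflect differently (naungere, peerzepte), so the final letter is not what conditions the rule; the first letter is.
"pisza" begins with p-. The stems beginning with p- (pezepte → peerzepte, pogzadtiv → poergzadtiv, pibnan → pierbnan) insert -er- after the first vowel.
So pisza → piersza.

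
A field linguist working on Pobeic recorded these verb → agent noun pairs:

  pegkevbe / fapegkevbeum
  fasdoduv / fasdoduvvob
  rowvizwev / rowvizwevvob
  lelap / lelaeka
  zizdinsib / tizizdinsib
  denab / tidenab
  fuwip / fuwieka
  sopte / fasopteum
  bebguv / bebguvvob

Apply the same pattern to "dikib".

tidikib

sopte and rowvizwev both have last vowel 'e' yet inflect differently (fasopteum, rowvizwevvob), so the last vowel is not what conditions the rule; the final letter is.
"dikib" ends in -b. The stems ending in -b (zizdinsib → tizizdinsib, denab → tidenab) add the prefix ti-.
The other patterns: stems ending in -p drop the final letter and add -eka; stems ending in -e add fa- … -um around the stem; stems ending in -v double the final consonant and add -ob.
So dikib → tidikib.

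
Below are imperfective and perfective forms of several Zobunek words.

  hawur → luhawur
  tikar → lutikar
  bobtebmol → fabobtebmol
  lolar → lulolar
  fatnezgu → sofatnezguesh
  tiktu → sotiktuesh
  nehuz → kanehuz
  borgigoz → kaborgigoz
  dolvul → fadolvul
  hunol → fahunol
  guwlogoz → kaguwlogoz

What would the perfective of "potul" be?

fapotul

nehuz and hawur both have last vowel 'u' yet inflect differently (kanehuz, luhawur), so the last vowel is not what conditions the rule; the final letter is.
"potul" ends in -l. The stems ending in -l (bobtebmol → fabobtebmol, hunol → fahunol, dolvul → fadolvul) add the prefix fa-.
So potul → fapotul.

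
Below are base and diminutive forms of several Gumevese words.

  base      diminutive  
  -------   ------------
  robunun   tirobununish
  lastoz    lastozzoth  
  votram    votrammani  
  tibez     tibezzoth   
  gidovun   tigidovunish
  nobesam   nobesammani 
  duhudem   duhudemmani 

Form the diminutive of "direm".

diremmani

tibez and duhudem both have last vowel 'e' yet inflect differently (tibezzoth, duhudemmani), so the last vowel is not what conditions the rule; the final letter is.
"direm" ends in -m. The stems ending in -m (duhudem → duhudemmani, nobesam → nobesammani, votram → votrammani) double the final consonant and add -ani.
So direm → diremmani.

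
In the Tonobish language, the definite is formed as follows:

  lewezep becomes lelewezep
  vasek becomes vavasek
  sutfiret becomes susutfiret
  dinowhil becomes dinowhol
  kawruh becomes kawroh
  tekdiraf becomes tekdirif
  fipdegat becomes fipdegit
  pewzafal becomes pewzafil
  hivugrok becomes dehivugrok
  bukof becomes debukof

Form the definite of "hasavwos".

dehasavwos

sutfiret and fipdegat both end in -t yet inflect differently (susutfiret, fipdegit), so the final letter is not what conditions the rule; the last vowel is.
"hasavwos" has last vowel 'o'. The stems whose last vowel is 'o' (hivugrok → dehivugrok, bukof → debukof) add the prefix de-.
The other patterns: stems whose last vowel is 'e' repeat the first consonant+vowel as a prefix; stems whose last vowel is 'i' or 'u' change the last vowel to 'o'; stems whose last vowel is 'a' change the last vowel to 'i'.
So hasavwos → dehasavwos.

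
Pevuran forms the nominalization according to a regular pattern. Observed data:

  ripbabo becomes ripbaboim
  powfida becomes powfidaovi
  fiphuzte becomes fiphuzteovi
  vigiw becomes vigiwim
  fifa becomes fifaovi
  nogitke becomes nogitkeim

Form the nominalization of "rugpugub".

fiphuzte and nogitke both end in -e yet inflect differently (fiphuzteovi, nogitkeim), so the final letter is not what conditions the rule; the first letter is.
"rugpugub" begins with r-. The one such stem in the data (ripbabo → ripbaboim) adds -im, so the same rule applies.
So rugpugub → rugpugubim.

rugpugubim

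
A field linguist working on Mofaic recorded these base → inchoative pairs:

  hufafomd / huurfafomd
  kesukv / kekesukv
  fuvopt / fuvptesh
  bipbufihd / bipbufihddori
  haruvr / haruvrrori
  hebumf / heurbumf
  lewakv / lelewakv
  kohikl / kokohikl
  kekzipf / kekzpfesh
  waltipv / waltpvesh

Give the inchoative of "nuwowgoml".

kesukv and waltipv both end in -v yet inflect differently (kekesukv, waltpvesh), so the final letter is not what conditions the rule; the second-to-last letter is.
"nuwowgoml" has second-to-last letter 'm'. The stems whose second-to-last letter is 'm' (hebumf → heurbumf, hufafomd → huurfafomd) insert -ur- after the first vowel.
So nuwowgoml → nuurwowgoml.

nuurwowgoml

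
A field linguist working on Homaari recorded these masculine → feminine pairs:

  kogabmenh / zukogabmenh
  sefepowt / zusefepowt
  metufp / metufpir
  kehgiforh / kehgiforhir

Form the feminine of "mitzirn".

mitzirnir

"mitzirn" has second-to-last letter 'r'. The one such stem in the data (kehgiforh → kehgiforhir) adds -ir, so the same rule applies.
So mitzirn → mitzirnir.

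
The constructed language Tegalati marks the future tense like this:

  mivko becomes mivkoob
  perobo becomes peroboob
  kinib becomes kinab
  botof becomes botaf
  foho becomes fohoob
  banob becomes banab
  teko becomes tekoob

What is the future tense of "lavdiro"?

lavdiroob

teko and botof both have last vowel 'o' yet inflect differently (tekoob, botaf), so the last vowel is not what conditions the rule; the final letter is.
"lavdiro" ends in -o. The stems ending in -o (teko → tekoob, foho → fohoob, mivko → mivkoob) add -ob.
The other pattern: stems ending in -b or -f change the last vowel to 'a'.
So lavdiro → lavdiroob.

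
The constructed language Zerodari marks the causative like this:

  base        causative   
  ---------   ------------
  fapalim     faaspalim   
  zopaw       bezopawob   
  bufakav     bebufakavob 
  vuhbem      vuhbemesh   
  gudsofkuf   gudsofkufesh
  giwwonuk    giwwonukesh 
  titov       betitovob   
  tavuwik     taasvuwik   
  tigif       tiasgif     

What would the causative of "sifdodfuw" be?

sifdodfuwesh

gudsofkuf and tigif both end in -f yet inflect differently (gudsofkufesh, tiasgif), so the final letter is not what conditions the rule; the last vowel is.
"sifdodfuw" has last vowel 'u'. The stems whose last vowel is 'u' (gudsofkuf → gudsofkufesh, giwwonuk → giwwonukesh) add -esh.
The other patterns: stems whose last vowel is 'i' insert -as- after the first vowel; stems whose last vowel is 'a' or 'o' add be- … -ob around the stem.
So sifdodfuw → sifdodfuwesh.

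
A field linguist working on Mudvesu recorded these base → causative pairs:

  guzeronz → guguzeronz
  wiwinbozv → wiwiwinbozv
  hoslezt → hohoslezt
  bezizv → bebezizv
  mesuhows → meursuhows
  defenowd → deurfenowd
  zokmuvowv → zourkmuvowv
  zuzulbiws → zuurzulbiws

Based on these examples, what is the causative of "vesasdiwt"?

veursasdiwt

"vesasdiwt" has second-to-last letter 'w'. The stems whose second-to-last letter is 'w' (mesuhows → meursuhows, zuzulbiws → zuurzulbiws, defenowd → deurfenowd) insert -ur- after the first vowel.
So vesasdiwt → veursasdiwt.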